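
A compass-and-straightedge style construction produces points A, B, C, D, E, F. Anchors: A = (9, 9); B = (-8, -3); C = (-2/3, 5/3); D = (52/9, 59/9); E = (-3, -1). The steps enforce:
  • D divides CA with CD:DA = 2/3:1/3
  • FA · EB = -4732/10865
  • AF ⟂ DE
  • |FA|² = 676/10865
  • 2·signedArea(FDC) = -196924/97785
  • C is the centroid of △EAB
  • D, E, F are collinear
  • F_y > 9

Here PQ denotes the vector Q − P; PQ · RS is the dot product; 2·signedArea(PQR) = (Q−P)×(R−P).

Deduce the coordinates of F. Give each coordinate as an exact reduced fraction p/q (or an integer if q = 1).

F = (96017/10865, 99839/10865)

1. F_x = 96017/10865  [D, E, F are collinear ∩ AF ⟂ DE]
2. F_y = 99839/10865  [D, E, F are collinear ∩ AF ⟂ DE]
   → F = (96017/10865, 99839/10865)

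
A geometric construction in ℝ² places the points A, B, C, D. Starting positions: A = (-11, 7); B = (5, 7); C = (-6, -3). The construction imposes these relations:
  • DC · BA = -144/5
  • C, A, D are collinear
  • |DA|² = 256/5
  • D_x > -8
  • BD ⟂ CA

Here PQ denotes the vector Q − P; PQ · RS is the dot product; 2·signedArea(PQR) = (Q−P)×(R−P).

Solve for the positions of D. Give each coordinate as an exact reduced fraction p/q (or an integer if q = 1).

1. D_x = -39/5  [C, A, D are collinear ∩ BD ⟂ CA]
2. D_y = 3/5  [C, A, D are collinear ∩ BD ⟂ CA]
   → D = (-39/5, 3/5)

D = (-39/5, 3/5)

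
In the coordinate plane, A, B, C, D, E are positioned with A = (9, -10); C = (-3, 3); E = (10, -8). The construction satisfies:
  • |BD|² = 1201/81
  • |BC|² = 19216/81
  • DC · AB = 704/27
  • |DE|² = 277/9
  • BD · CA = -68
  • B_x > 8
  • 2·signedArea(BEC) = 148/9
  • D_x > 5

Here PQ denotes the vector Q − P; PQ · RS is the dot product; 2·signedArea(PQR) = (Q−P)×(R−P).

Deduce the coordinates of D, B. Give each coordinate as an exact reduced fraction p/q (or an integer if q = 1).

B = (73/9, -23/3)
D = (16/3, -5)

1. B_x = 73/9  [line -11·x + -13·y + -94/9 = 0 ∩ |BC|² = 19216/81]
2. B_y = -23/3  [line -11·x + -13·y + -94/9 = 0 ∩ |BC|² = 19216/81]
   → B = (73/9, -23/3)
3. D_x = 16/3  [DC · AB = 704/27 ∩ BD · CA = -68]
4. D_y = -5  [DC · AB = 704/27 ∩ BD · CA = -68]
   → D = (16/3, -5)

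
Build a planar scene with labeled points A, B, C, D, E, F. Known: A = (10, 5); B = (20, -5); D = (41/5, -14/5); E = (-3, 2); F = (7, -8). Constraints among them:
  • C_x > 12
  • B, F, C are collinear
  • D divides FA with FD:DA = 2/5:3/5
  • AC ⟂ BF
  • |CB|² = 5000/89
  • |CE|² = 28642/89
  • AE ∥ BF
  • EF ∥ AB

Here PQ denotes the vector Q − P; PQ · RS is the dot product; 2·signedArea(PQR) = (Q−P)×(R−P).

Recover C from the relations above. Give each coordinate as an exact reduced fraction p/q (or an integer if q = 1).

C = (1130/89, -595/89)

1. C_x = 1130/89  [B, F, C are collinear ∩ AC ⟂ BF]
2. C_y = -595/89  [B, F, C are collinear ∩ AC ⟂ BF]
   → C = (1130/89, -595/89)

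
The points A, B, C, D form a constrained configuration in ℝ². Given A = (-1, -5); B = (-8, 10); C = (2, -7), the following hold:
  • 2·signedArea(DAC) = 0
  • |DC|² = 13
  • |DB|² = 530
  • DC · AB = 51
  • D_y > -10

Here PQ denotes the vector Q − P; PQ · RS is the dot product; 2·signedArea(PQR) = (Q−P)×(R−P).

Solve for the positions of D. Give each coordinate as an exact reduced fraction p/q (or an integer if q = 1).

D = (5, -9)

1. D_x = 5  [2·signedArea(DAC) = 0 ∩ DC · AB = 51]
2. D_y = -9  [2·signedArea(DAC) = 0 ∩ DC · AB = 51]
   → D = (5, -9)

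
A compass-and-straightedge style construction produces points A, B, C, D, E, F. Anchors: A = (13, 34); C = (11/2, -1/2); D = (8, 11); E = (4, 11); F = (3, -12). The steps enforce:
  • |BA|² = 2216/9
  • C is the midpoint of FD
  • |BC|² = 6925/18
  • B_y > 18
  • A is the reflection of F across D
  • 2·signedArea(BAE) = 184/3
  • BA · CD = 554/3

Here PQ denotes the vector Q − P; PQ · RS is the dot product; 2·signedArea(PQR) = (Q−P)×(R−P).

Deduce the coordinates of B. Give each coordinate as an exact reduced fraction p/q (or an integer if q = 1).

1. B_x = 29/3  [2·signedArea(BAE) = 184/3 ∩ BA · CD = 554/3]
2. B_y = 56/3  [2·signedArea(BAE) = 184/3 ∩ BA · CD = 554/3]
   → B = (29/3, 56/3)

B = (29/3, 56/3)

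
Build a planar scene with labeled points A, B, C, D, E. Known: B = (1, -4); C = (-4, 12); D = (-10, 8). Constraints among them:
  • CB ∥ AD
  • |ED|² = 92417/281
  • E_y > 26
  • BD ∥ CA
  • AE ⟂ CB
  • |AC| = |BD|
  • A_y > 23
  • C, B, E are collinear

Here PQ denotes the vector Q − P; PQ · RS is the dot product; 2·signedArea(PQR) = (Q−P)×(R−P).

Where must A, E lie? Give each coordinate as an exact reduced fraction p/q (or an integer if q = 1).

A = (-15, 24)
E = (-2359/281, 7324/281)

1. A_x = -15  [CB ∥ AD ∩ BD ∥ CA]
2. A_y = 24  [CB ∥ AD ∩ BD ∥ CA]
   → A = (-15, 24)
3. E_x = -2359/281  [C, B, E are collinear ∩ AE ⟂ CB]
4. E_y = 7324/281  [C, B, E are collinear ∩ AE ⟂ CB]
   → E = (-2359/281, 7324/281)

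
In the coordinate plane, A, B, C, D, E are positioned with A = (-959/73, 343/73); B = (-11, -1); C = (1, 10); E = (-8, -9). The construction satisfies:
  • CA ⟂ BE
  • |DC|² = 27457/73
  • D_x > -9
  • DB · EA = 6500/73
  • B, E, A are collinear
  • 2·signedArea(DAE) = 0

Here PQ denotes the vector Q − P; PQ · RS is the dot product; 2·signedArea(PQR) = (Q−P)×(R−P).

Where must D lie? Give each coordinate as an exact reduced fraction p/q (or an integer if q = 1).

D = (-647/73, -489/73)

1. D_x = -647/73  [2·signedArea(DAE) = 0 ∩ DB · EA = 6500/73]
2. D_y = -489/73  [2·signedArea(DAE) = 0 ∩ DB · EA = 6500/73]
   → D = (-647/73, -489/73)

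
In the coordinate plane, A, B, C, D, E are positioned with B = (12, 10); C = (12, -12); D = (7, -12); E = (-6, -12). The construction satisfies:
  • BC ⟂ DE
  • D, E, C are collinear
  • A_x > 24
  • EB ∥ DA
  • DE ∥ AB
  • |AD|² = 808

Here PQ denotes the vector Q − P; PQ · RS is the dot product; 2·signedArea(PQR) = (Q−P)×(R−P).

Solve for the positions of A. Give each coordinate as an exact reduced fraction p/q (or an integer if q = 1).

1. A_x = 25  [DE ∥ AB ∩ EB ∥ DA]
2. A_y = 10  [DE ∥ AB ∩ EB ∥ DA]
   → A = (25, 10)

A = (25, 10)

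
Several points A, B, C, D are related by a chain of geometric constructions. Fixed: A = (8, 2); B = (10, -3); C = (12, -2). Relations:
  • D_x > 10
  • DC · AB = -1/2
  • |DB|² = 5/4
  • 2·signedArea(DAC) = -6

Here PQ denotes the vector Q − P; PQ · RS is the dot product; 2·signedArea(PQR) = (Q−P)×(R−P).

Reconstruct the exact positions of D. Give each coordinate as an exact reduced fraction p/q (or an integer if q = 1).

1. D_x = 11  [DC · AB = -1/2 ∩ 2·signedArea(DAC) = -6]
2. D_y = -5/2  [DC · AB = -1/2 ∩ 2·signedArea(DAC) = -6]
   → D = (11, -5/2)

D = (11, -5/2)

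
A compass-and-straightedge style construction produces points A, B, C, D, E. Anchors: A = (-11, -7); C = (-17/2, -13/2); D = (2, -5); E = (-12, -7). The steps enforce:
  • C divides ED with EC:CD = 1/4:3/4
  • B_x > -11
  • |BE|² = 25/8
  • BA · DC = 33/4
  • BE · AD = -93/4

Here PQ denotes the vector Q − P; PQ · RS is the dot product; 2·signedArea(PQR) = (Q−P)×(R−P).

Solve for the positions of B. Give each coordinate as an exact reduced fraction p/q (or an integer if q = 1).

1. B_x = -41/4  [BA · DC = 33/4 ∩ BE · AD = -93/4]
2. B_y = -27/4  [BA · DC = 33/4 ∩ BE · AD = -93/4]
   → B = (-41/4, -27/4)

B = (-41/4, -27/4)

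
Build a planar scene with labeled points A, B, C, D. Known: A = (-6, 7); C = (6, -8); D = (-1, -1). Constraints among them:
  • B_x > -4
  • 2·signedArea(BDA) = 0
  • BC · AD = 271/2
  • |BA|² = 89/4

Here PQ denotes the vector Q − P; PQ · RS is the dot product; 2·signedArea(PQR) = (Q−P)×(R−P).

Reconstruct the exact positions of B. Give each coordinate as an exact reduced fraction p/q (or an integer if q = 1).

B = (-7/2, 3)

1. B_x = -7/2  [2·signedArea(BDA) = 0 ∩ BC · AD = 271/2]
2. B_y = 3  [2·signedArea(BDA) = 0 ∩ BC · AD = 271/2]
   → B = (-7/2, 3)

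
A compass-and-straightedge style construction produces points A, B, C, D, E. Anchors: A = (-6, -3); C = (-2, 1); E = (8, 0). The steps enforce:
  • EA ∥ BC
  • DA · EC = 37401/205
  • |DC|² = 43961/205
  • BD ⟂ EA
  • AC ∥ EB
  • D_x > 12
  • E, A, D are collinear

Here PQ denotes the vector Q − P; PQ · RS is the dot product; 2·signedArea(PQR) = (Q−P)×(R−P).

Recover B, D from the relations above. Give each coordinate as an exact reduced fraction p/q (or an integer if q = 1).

1. B_x = 12  [EA ∥ BC ∩ AC ∥ EB]
2. B_y = 4  [EA ∥ BC ∩ AC ∥ EB]
   → B = (12, 4)
3. D_x = 2592/205  [E, A, D are collinear ∩ BD ⟂ EA]
4. D_y = 204/205  [E, A, D are collinear ∩ BD ⟂ EA]
   → D = (2592/205, 204/205)

B = (12, 4)
D = (2592/205, 204/205)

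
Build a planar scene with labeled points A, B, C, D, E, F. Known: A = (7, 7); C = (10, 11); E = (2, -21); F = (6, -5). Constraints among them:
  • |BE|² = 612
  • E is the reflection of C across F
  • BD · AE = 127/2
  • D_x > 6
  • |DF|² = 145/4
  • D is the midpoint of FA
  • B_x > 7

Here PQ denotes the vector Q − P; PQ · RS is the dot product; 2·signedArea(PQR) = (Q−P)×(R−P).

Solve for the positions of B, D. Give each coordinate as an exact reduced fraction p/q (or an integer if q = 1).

B = (8, 3)
D = (13/2, 1)

1. D_x = 13/2  [D is the midpoint of FA]
2. D_y = 1  [D is the midpoint of FA]
   → D = (13/2, 1)
3. B_x = 8  [line 5·x + 28·y + -124 = 0 ∩ |BE|² = 612]
4. B_y = 3  [line 5·x + 28·y + -124 = 0 ∩ |BE|² = 612]
   → B = (8, 3)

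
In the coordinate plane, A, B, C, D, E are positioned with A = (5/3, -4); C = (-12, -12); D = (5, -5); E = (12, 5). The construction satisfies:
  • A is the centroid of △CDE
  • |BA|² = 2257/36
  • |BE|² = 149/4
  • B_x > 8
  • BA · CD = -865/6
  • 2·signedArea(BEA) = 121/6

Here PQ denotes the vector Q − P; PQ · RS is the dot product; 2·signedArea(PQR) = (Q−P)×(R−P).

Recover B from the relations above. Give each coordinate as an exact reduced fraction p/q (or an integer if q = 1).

B = (17/2, 0)

1. B_x = 17/2  [BA · CD = -865/6 ∩ 2·signedArea(BEA) = 121/6]
2. B_y = 0  [BA · CD = -865/6 ∩ 2·signedArea(BEA) = 121/6]
   → B = (17/2, 0)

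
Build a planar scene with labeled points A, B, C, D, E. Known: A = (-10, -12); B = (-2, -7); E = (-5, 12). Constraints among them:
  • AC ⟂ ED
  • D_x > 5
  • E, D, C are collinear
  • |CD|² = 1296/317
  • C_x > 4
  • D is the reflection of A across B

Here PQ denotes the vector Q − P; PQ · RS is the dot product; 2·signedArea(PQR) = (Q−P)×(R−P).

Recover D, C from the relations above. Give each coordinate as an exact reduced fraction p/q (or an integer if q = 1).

C = (1506/317, -130/317)
D = (6, -2)

1. D_x = 6  [D is the reflection of A across B]
2. D_y = -2  [D is the reflection of A across B]
   → D = (6, -2)
3. C_x = 1506/317  [E, D, C are collinear ∩ AC ⟂ ED]
4. C_y = -130/317  [E, D, C are collinear ∩ AC ⟂ ED]
   → C = (1506/317, -130/317)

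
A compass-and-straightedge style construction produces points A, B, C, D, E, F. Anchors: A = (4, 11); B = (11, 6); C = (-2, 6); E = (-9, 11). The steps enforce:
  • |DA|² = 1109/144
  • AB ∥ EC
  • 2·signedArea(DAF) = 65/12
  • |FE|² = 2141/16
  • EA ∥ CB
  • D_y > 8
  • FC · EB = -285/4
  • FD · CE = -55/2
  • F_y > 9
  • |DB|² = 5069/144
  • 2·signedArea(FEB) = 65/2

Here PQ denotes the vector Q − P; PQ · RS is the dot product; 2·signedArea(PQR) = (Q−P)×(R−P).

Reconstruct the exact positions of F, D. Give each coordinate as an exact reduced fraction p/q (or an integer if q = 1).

D = (35/6, 107/12)
F = (5/2, 39/4)

1. F_x = 5/2  [2·signedArea(FEB) = 65/2 ∩ FC · EB = -285/4]
2. F_y = 39/4  [2·signedArea(FEB) = 65/2 ∩ FC · EB = -285/4]
   → F = (5/2, 39/4)
3. D_x = 35/6  [2·signedArea(DAF) = 65/12 ∩ FD · CE = -55/2]
4. D_y = 107/12  [2·signedArea(DAF) = 65/12 ∩ FD · CE = -55/2]
   → D = (35/6, 107/12)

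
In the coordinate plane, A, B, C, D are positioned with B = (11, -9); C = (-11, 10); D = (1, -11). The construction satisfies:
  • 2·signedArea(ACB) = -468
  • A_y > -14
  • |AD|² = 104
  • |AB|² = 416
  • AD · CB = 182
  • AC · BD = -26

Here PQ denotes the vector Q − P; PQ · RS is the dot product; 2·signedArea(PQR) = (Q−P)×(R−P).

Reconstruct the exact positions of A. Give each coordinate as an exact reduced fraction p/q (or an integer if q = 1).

1. A_x = -9  [AD · CB = 182 ∩ AC · BD = -26]
2. A_y = -13  [AD · CB = 182 ∩ AC · BD = -26]
   → A = (-9, -13)

A = (-9, -13)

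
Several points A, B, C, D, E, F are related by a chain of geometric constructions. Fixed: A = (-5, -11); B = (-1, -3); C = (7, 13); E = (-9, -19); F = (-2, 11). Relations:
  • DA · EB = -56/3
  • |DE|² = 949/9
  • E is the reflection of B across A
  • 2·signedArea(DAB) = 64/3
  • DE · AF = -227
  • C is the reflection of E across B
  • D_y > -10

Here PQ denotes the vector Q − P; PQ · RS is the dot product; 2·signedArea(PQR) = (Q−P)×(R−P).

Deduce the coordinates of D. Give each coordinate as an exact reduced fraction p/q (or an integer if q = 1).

D = (-20/3, -9)

1. D_x = -20/3  [DA · EB = -56/3 ∩ 2·signedArea(DAB) = 64/3]
2. D_y = -9  [DA · EB = -56/3 ∩ 2·signedArea(DAB) = 64/3]
   → D = (-20/3, -9)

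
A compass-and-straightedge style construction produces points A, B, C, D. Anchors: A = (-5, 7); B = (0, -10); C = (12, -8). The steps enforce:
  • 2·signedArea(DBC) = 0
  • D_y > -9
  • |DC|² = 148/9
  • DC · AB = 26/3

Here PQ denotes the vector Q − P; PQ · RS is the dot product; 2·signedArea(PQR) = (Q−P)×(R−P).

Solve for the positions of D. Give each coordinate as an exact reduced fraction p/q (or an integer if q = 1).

D = (8, -26/3)

1. D_x = 8  [2·signedArea(DBC) = 0 ∩ DC · AB = 26/3]
2. D_y = -26/3  [2·signedArea(DBC) = 0 ∩ DC · AB = 26/3]
   → D = (8, -26/3)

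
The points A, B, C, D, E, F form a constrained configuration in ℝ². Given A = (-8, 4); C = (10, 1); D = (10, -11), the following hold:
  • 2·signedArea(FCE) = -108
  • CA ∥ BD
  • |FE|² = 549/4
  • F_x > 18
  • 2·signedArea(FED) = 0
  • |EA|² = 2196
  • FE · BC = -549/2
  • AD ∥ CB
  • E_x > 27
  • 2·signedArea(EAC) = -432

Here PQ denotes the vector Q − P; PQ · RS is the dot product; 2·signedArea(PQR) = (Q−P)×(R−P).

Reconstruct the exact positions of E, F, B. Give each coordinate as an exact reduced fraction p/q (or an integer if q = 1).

1. E_x = 28  [line 3·x + 18·y + 384 = 0 ∩ |EA|² = 2196]
2. E_y = -26  [line 3·x + 18·y + 384 = 0 ∩ |EA|² = 2196]
   → E = (28, -26)
3. F_x = 19  [2·signedArea(FED) = 0 ∩ 2·signedArea(FCE) = -108]
4. F_y = -37/2  [2·signedArea(FED) = 0 ∩ 2·signedArea(FCE) = -108]
   → F = (19, -37/2)
5. B_x = 28  [CA ∥ BD ∩ AD ∥ CB]
6. B_y = -14  [CA ∥ BD ∩ AD ∥ CB]
   → B = (28, -14)

B = (28, -14)
E = (28, -26)
F = (19, -37/2)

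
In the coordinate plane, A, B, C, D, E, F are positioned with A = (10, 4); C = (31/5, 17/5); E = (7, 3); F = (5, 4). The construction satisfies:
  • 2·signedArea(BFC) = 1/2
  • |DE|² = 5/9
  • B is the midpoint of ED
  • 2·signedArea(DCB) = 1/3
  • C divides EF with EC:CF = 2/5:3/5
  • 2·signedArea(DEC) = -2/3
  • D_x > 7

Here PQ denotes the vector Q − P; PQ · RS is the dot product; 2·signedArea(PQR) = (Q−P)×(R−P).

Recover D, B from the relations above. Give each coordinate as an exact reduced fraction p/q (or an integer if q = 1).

1. D_x = 22/3  [line -2/5·x + -4/5·y + 88/15 = 0 ∩ |DE|² = 5/9]
2. D_y = 11/3  [line -2/5·x + -4/5·y + 88/15 = 0 ∩ |DE|² = 5/9]
   → D = (22/3, 11/3)
3. B_x = 43/6  [2·signedArea(DCB) = 1/3 ∩ B is the midpoint of ED]
4. B_y = 10/3  [2·signedArea(DCB) = 1/3 ∩ B is the midpoint of ED]
   → B = (43/6, 10/3)

B = (43/6, 10/3)
D = (22/3, 11/3)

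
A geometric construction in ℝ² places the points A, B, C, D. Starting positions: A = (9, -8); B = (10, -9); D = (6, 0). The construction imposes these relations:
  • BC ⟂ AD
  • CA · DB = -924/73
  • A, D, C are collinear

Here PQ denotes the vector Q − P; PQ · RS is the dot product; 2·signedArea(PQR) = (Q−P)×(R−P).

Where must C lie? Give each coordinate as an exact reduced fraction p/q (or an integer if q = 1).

C = (690/73, -672/73)

1. C_x = 690/73  [A, D, C are collinear ∩ BC ⟂ AD]
2. C_y = -672/73  [A, D, C are collinear ∩ BC ⟂ AD]
   → C = (690/73, -672/73)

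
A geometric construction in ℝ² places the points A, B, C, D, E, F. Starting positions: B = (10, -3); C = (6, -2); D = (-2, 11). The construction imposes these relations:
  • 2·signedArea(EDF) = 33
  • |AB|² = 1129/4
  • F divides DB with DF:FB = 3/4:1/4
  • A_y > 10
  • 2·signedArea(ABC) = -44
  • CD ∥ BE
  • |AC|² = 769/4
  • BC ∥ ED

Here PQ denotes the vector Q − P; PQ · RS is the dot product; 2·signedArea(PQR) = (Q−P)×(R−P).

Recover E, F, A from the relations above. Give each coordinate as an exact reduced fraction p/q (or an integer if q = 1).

1. E_x = 2  [BC ∥ ED ∩ CD ∥ BE]
2. E_y = 10  [BC ∥ ED ∩ CD ∥ BE]
   → E = (2, 10)
3. F_x = 7  [F divides DB with DF:FB = 3/4:1/4]
4. F_y = 1/2  [F divides DB with DF:FB = 3/4:1/4]
   → F = (7, 1/2)
5. A_x = 0  [line -1·x + -4·y + 42 = 0 ∩ |AC|² = 769/4]
6. A_y = 21/2  [line -1·x + -4·y + 42 = 0 ∩ |AC|² = 769/4]
   → A = (0, 21/2)

A = (0, 21/2)
E = (2, 10)
F = (7, 1/2)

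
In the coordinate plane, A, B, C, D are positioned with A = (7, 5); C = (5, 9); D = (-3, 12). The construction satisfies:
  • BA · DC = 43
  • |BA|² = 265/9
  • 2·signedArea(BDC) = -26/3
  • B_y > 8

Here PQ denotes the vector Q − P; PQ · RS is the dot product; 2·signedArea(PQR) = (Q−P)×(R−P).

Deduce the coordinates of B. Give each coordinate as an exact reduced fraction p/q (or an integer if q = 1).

1. B_x = 3  [BA · DC = 43 ∩ 2·signedArea(BDC) = -26/3]
2. B_y = 26/3  [BA · DC = 43 ∩ 2·signedArea(BDC) = -26/3]
   → B = (3, 26/3)

B = (3, 26/3)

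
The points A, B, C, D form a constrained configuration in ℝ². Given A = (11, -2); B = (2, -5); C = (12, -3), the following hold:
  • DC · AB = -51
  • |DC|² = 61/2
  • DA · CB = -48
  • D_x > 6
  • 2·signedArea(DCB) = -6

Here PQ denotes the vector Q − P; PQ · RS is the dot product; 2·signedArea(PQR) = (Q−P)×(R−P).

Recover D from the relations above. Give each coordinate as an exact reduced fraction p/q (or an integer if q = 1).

1. D_x = 13/2  [DA · CB = -48 ∩ DC · AB = -51]
2. D_y = -7/2  [DA · CB = -48 ∩ DC · AB = -51]
   → D = (13/2, -7/2)

D = (13/2, -7/2)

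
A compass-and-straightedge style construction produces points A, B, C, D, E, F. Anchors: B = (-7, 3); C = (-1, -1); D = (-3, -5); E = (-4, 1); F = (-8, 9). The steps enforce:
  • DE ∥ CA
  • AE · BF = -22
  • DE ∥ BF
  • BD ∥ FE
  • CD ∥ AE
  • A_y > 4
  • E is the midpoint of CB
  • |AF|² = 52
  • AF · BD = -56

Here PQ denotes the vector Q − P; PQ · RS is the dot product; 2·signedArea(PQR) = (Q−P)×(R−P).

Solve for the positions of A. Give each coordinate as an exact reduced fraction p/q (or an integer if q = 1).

1. A_x = -2  [CD ∥ AE ∩ DE ∥ CA]
2. A_y = 5  [CD ∥ AE ∩ DE ∥ CA]
   → A = (-2, 5)

A = (-2, 5)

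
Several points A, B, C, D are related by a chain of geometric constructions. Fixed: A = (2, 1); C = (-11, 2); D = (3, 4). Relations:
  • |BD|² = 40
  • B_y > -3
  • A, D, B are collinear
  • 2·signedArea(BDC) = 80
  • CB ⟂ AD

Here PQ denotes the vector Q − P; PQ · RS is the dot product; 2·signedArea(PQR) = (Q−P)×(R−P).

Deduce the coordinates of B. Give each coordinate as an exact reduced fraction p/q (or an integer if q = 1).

1. B_x = 1  [A, D, B are collinear ∩ CB ⟂ AD]
2. B_y = -2  [A, D, B are collinear ∩ CB ⟂ AD]
   → B = (1, -2)

B = (1, -2)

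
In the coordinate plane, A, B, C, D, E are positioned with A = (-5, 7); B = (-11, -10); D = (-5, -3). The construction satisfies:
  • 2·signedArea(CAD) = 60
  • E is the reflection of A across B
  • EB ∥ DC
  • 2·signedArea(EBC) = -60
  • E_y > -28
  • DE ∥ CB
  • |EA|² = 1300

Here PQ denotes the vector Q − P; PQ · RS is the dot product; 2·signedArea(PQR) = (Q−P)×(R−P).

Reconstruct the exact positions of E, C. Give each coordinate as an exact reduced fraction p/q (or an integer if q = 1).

1. E_x = -17  [E is the reflection of A across B]
2. E_y = -27  [E is the reflection of A across B]
   → E = (-17, -27)
3. C_x = 1  [DE ∥ CB ∩ EB ∥ DC]
4. C_y = 14  [DE ∥ CB ∩ EB ∥ DC]
   → C = (1, 14)

C = (1, 14)
E = (-17, -27)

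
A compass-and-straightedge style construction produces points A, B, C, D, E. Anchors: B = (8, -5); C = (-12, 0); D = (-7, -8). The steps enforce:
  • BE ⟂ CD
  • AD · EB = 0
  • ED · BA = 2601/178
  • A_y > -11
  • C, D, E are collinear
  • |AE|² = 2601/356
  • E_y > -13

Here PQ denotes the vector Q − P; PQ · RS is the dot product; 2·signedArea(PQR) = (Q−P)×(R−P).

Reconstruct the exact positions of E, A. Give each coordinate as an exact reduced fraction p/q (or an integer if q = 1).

A = (-991/178, -916/89)
E = (-368/89, -1120/89)

1. E_x = -368/89  [C, D, E are collinear ∩ BE ⟂ CD]
2. E_y = -1120/89  [C, D, E are collinear ∩ BE ⟂ CD]
   → E = (-368/89, -1120/89)
3. A_x = -991/178  [AD · EB = 0 ∩ ED · BA = 2601/178]
4. A_y = -916/89  [AD · EB = 0 ∩ ED · BA = 2601/178]
   → A = (-991/178, -916/89)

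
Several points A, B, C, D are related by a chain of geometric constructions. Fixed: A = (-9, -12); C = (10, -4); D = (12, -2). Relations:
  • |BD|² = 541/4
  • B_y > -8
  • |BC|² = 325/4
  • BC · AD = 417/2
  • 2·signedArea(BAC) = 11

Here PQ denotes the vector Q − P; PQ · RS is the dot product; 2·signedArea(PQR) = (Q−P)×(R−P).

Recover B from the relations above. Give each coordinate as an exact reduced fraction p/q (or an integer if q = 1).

B = (3/2, -7)

1. B_x = 3/2  [BC · AD = 417/2 ∩ 2·signedArea(BAC) = 11]
2. B_y = -7  [BC · AD = 417/2 ∩ 2·signedArea(BAC) = 11]
   → B = (3/2, -7)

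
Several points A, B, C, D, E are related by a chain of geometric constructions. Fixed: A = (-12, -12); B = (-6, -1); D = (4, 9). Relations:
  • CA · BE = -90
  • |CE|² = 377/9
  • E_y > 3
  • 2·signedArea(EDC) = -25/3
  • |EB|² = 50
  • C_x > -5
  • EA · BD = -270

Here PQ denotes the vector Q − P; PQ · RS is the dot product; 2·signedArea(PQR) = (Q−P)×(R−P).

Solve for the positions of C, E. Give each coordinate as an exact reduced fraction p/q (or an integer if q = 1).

C = (-14/3, -4/3)
E = (-1, 4)

1. E_x = -1  [line -10·x + -10·y + 30 = 0 ∩ |EB|² = 50]
2. E_y = 4  [line -10·x + -10·y + 30 = 0 ∩ |EB|² = 50]
   → E = (-1, 4)
3. C_x = -14/3  [CA · BE = -90 ∩ 2·signedArea(EDC) = -25/3]
4. C_y = -4/3  [CA · BE = -90 ∩ 2·signedArea(EDC) = -25/3]
   → C = (-14/3, -4/3)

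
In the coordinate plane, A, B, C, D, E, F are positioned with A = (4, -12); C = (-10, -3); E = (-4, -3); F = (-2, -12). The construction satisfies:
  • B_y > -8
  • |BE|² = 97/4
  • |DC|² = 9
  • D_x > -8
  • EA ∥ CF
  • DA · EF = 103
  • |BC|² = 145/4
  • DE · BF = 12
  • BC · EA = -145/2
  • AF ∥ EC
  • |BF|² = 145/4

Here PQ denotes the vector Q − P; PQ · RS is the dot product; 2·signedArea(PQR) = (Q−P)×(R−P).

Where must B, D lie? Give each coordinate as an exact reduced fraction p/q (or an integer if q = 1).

B = (-6, -15/2)
D = (-7, -3)

1. B_x = -6  [line -8·x + 9·y + 39/2 = 0 ∩ |BC|² = 145/4]
2. B_y = -15/2  [line -8·x + 9·y + 39/2 = 0 ∩ |BC|² = 145/4]
   → B = (-6, -15/2)
3. D_x = -7  [DE · BF = 12 ∩ DA · EF = 103]
4. D_y = -3  [DE · BF = 12 ∩ DA · EF = 103]
   → D = (-7, -3)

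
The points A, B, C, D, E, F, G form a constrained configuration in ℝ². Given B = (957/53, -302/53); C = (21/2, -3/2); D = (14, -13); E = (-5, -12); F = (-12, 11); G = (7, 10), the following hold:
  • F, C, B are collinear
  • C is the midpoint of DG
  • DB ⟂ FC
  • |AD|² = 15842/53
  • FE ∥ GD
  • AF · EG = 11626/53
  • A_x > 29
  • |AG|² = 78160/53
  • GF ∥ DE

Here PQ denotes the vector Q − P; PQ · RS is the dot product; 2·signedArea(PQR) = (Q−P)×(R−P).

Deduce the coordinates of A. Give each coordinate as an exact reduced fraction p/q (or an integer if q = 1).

A = (1543/53, -1134/53)

1. A_x = 1543/53  [line -12·x + -22·y + -6432/53 = 0 ∩ |AD|² = 15842/53]
2. A_y = -1134/53  [line -12·x + -22·y + -6432/53 = 0 ∩ |AD|² = 15842/53]
   → A = (1543/53, -1134/53)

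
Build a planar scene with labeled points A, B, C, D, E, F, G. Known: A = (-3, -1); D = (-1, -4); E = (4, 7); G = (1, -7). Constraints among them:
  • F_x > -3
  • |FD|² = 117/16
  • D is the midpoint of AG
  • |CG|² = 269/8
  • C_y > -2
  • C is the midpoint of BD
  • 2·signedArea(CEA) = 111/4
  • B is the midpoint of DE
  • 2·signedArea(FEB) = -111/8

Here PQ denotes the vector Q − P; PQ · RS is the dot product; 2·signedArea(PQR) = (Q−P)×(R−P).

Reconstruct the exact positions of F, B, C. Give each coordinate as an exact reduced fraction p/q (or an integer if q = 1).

1. B_x = 3/2  [B is the midpoint of DE]
2. B_y = 3/2  [B is the midpoint of DE]
   → B = (3/2, 3/2)
3. C_x = 1/4  [C is the midpoint of BD]
4. C_y = -5/4  [C is the midpoint of BD]
   → C = (1/4, -5/4)
5. F_x = -5/2  [line 11/2·x + -5/2·y + 75/8 = 0 ∩ |FD|² = 117/16]
6. F_y = -7/4  [line 11/2·x + -5/2·y + 75/8 = 0 ∩ |FD|² = 117/16]
   → F = (-5/2, -7/4)

B = (3/2, 3/2)
C = (1/4, -5/4)
F = (-5/2, -7/4)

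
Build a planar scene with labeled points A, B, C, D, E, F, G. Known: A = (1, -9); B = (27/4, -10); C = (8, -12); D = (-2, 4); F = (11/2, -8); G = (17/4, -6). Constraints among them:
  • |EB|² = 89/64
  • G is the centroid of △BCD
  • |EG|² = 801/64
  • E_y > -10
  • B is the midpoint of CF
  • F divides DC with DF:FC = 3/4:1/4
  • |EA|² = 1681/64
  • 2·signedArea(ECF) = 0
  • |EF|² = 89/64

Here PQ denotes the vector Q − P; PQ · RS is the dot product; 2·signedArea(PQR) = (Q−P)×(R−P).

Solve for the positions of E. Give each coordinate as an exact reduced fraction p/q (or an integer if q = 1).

1. E_x = 49/8  [line -4·x + -5/2·y + 2 = 0 ∩ |EB|² = 89/64]
2. E_y = -9  [line -4·x + -5/2·y + 2 = 0 ∩ |EB|² = 89/64]
   → E = (49/8, -9)

E = (49/8, -9)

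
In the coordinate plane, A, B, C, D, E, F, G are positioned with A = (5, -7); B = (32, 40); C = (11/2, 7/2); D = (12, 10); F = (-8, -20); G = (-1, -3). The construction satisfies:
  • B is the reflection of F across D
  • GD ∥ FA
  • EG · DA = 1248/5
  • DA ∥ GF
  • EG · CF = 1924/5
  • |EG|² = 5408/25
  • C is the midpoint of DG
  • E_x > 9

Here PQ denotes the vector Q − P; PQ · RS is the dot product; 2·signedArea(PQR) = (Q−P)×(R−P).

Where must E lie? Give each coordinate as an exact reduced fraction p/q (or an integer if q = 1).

1. E_x = 47/5  [EG · DA = 1248/5 ∩ EG · CF = 1924/5]
2. E_y = 37/5  [EG · DA = 1248/5 ∩ EG · CF = 1924/5]
   → E = (47/5, 37/5)

E = (47/5, 37/5)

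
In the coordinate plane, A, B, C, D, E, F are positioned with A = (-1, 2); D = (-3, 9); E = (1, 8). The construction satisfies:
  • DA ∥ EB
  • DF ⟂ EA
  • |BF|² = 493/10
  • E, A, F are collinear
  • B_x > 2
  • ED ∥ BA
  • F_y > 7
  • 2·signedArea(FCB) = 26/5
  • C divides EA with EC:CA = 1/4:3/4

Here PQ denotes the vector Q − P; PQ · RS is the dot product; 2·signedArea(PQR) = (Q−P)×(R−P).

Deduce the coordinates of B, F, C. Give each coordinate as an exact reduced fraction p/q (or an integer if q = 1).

B = (3, 1)
C = (1/2, 13/2)
F = (9/10, 77/10)

1. B_x = 3  [ED ∥ BA ∩ DA ∥ EB]
2. B_y = 1  [ED ∥ BA ∩ DA ∥ EB]
   → B = (3, 1)
3. F_x = 9/10  [E, A, F are collinear ∩ DF ⟂ EA]
4. F_y = 77/10  [E, A, F are collinear ∩ DF ⟂ EA]
   → F = (9/10, 77/10)
5. C_x = 1/2  [C divides EA with EC:CA = 1/4:3/4]
6. C_y = 13/2  [C divides EA with EC:CA = 1/4:3/4]
   → C = (1/2, 13/2)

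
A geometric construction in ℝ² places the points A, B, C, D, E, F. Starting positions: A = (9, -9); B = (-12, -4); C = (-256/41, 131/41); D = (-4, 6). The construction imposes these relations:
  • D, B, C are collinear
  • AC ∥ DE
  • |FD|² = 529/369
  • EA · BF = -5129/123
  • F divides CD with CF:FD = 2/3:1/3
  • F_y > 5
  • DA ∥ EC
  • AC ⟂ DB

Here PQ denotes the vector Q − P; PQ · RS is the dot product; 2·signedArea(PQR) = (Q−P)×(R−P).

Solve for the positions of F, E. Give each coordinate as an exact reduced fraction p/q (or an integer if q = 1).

1. F_x = -584/123  [F divides CD with CF:FD = 2/3:1/3]
2. F_y = 623/123  [F divides CD with CF:FD = 2/3:1/3]
   → F = (-584/123, 623/123)
3. E_x = -789/41  [DA ∥ EC ∩ AC ∥ DE]
4. E_y = 746/41  [DA ∥ EC ∩ AC ∥ DE]
   → E = (-789/41, 746/41)

E = (-789/41, 746/41)
F = (-584/123, 623/123)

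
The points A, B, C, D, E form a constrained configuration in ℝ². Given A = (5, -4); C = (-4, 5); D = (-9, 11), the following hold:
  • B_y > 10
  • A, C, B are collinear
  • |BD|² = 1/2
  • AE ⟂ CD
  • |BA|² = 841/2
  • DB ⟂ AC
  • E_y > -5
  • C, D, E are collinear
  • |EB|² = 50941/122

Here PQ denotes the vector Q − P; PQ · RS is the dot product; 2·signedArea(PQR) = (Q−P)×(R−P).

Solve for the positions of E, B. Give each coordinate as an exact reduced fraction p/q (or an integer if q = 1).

1. E_x = 251/61  [C, D, E are collinear ∩ AE ⟂ CD]
2. E_y = -289/61  [C, D, E are collinear ∩ AE ⟂ CD]
   → E = (251/61, -289/61)
3. B_x = -19/2  [A, C, B are collinear ∩ DB ⟂ AC]
4. B_y = 21/2  [A, C, B are collinear ∩ DB ⟂ AC]
   → B = (-19/2, 21/2)

B = (-19/2, 21/2)
E = (251/61, -289/61)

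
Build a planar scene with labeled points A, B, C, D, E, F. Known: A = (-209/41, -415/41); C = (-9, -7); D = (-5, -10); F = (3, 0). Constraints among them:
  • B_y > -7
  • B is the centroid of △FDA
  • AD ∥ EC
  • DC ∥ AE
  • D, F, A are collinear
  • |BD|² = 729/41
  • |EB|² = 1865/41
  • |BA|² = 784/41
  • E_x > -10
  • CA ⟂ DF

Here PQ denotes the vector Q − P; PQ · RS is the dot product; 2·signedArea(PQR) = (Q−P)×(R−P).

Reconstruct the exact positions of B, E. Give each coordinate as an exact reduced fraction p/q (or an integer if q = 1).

1. B_x = -97/41  [B is the centroid of △FDA]
2. B_y = -275/41  [B is the centroid of △FDA]
   → B = (-97/41, -275/41)
3. E_x = -373/41  [AD ∥ EC ∩ DC ∥ AE]
4. E_y = -292/41  [AD ∥ EC ∩ DC ∥ AE]
   → E = (-373/41, -292/41)

B = (-97/41, -275/41)
E = (-373/41, -292/41)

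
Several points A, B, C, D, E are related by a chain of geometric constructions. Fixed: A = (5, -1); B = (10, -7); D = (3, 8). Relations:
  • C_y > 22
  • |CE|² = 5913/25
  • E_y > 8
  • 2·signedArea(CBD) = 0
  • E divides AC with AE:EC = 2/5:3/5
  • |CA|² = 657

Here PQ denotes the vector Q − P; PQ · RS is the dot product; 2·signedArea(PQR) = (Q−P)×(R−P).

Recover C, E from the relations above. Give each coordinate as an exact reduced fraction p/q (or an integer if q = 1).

1. C_x = -4  [line -15·x + -7·y + 101 = 0 ∩ |CA|² = 657]
2. C_y = 23  [line -15·x + -7·y + 101 = 0 ∩ |CA|² = 657]
   → C = (-4, 23)
3. E_x = 7/5  [E divides AC with AE:EC = 2/5:3/5]
4. E_y = 43/5  [E divides AC with AE:EC = 2/5:3/5]
   → E = (7/5, 43/5)

C = (-4, 23)
E = (7/5, 43/5)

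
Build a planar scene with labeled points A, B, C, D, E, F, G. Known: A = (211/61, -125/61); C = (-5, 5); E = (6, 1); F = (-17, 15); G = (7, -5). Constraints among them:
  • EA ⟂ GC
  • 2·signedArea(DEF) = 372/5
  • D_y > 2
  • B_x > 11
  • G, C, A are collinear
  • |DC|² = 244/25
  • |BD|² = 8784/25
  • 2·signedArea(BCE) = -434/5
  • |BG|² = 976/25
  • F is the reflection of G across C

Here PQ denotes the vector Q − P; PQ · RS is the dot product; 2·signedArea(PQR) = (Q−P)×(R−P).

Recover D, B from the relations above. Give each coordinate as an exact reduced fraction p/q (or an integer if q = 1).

B = (59/5, -9)
D = (-13/5, 3)

1. B_x = 59/5  [line 4·x + 11·y + 259/5 = 0 ∩ |BG|² = 976/25]
2. B_y = -9  [line 4·x + 11·y + 259/5 = 0 ∩ |BG|² = 976/25]
   → B = (59/5, -9)
3. D_x = -13/5  [line -14·x + -23·y + 163/5 = 0 ∩ |BD|² = 8784/25]
4. D_y = 3  [line -14·x + -23·y + 163/5 = 0 ∩ |BD|² = 8784/25]
   → D = (-13/5, 3)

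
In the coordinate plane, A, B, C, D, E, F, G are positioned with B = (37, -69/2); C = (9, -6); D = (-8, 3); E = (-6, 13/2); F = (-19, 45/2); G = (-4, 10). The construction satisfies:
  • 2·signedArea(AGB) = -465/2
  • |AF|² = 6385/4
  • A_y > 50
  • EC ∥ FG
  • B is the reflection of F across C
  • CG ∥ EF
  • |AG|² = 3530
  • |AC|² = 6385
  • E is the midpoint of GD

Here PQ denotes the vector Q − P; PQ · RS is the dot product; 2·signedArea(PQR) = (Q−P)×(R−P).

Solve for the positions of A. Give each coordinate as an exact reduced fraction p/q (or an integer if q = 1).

1. A_x = -47  [line 89/2·x + 41·y + 1/2 = 0 ∩ |AC|² = 6385]
2. A_y = 51  [line 89/2·x + 41·y + 1/2 = 0 ∩ |AC|² = 6385]
   → A = (-47, 51)

A = (-47, 51)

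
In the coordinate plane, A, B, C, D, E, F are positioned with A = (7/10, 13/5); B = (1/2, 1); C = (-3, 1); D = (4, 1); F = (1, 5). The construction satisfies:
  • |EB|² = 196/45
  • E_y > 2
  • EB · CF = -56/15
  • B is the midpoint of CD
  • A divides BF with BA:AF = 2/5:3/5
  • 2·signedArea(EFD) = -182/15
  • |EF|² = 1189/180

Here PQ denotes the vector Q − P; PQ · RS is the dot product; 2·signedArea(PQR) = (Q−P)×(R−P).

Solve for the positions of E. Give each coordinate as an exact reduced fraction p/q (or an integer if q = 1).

E = (-13/30, 43/15)

1. E_x = -13/30  [2·signedArea(EFD) = -182/15 ∩ EB · CF = -56/15]
2. E_y = 43/15  [2·signedArea(EFD) = -182/15 ∩ EB · CF = -56/15]
   → E = (-13/30, 43/15)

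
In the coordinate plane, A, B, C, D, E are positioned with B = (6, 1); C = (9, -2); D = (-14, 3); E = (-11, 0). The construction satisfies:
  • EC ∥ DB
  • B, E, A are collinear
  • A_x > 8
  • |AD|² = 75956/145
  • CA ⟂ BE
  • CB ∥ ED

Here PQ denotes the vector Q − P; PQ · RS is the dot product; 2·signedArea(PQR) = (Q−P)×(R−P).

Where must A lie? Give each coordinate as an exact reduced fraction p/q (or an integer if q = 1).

A = (1278/145, 169/145)

1. A_x = 1278/145  [B, E, A are collinear ∩ CA ⟂ BE]
2. A_y = 169/145  [B, E, A are collinear ∩ CA ⟂ BE]
   → A = (1278/145, 169/145)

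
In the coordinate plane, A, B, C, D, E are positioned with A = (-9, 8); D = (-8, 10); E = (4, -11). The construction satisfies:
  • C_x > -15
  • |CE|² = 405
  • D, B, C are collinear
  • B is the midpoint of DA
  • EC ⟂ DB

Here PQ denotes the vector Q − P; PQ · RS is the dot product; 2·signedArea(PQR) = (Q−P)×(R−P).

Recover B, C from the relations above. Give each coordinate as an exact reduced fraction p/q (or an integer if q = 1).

1. B_x = -17/2  [B is the midpoint of DA]
2. B_y = 9  [B is the midpoint of DA]
   → B = (-17/2, 9)
3. C_x = -14  [D, B, C are collinear ∩ EC ⟂ DB]
4. C_y = -2  [D, B, C are collinear ∩ EC ⟂ DB]
   → C = (-14, -2)

B = (-17/2, 9)
C = (-14, -2)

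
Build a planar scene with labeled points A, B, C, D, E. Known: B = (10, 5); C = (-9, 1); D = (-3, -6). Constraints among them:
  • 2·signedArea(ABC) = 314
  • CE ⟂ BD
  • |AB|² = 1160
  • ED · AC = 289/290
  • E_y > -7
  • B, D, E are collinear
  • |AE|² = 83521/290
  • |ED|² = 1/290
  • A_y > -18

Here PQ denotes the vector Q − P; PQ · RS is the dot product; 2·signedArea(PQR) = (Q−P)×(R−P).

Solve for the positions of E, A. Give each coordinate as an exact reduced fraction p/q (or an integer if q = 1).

A = (-16, -17)
E = (-883/290, -1751/290)

1. E_x = -883/290  [B, D, E are collinear ∩ CE ⟂ BD]
2. E_y = -1751/290  [B, D, E are collinear ∩ CE ⟂ BD]
   → E = (-883/290, -1751/290)
3. A_x = -16  [2·signedArea(ABC) = 314 ∩ ED · AC = 289/290]
4. A_y = -17  [2·signedArea(ABC) = 314 ∩ ED · AC = 289/290]
   → A = (-16, -17)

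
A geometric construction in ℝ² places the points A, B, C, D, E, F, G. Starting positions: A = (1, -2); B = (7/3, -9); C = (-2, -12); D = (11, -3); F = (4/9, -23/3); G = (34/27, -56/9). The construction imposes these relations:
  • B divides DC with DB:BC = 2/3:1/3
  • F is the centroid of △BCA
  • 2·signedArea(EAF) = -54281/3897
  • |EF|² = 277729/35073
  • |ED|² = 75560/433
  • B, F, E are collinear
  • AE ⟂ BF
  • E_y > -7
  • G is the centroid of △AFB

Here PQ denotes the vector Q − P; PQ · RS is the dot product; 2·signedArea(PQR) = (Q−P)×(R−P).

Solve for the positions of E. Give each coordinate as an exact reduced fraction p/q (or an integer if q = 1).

E = (-803/433, -2617/433)

1. E_x = -803/433  [B, F, E are collinear ∩ AE ⟂ BF]
2. E_y = -2617/433  [B, F, E are collinear ∩ AE ⟂ BF]
   → E = (-803/433, -2617/433)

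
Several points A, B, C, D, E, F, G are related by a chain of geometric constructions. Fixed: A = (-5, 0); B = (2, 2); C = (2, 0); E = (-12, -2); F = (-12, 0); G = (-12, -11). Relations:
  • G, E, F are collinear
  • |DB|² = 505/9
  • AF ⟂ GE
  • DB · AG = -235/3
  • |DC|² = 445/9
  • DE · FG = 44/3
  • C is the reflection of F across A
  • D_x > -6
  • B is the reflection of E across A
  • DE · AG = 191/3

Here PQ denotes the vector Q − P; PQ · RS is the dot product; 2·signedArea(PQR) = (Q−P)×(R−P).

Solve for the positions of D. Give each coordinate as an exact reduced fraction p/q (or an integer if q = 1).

1. D_x = -5  [DE · FG = 44/3 ∩ DB · AG = -235/3]
2. D_y = -2/3  [DE · FG = 44/3 ∩ DB · AG = -235/3]
   → D = (-5, -2/3)

D = (-5, -2/3)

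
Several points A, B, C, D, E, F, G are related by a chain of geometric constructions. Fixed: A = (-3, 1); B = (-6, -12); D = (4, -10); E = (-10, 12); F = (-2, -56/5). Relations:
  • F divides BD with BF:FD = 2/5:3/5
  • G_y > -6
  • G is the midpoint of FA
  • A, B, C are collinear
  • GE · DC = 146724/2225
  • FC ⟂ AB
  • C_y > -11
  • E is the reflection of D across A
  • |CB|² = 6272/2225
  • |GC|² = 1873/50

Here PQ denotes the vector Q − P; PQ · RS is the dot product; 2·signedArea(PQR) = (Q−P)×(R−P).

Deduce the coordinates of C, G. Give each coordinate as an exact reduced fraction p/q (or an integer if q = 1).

C = (-2502/445, -4612/445)
G = (-5/2, -51/10)

1. C_x = -2502/445  [A, B, C are collinear ∩ FC ⟂ AB]
2. C_y = -4612/445  [A, B, C are collinear ∩ FC ⟂ AB]
   → C = (-2502/445, -4612/445)
3. G_x = -5/2  [G is the midpoint of FA]
4. G_y = -51/10  [G is the midpoint of FA]
   → G = (-5/2, -51/10)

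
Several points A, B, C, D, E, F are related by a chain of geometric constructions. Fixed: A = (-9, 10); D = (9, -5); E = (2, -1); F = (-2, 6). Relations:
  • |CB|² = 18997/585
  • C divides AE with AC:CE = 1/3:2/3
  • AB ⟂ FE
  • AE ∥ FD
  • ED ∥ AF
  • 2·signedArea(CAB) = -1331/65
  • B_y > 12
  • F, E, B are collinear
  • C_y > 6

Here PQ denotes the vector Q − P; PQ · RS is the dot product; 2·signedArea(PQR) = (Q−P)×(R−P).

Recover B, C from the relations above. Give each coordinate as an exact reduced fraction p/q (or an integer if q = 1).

1. B_x = -354/65  [F, E, B are collinear ∩ AB ⟂ FE]
2. B_y = 782/65  [F, E, B are collinear ∩ AB ⟂ FE]
   → B = (-354/65, 782/65)
3. C_x = -16/3  [C divides AE with AC:CE = 1/3:2/3]
4. C_y = 19/3  [C divides AE with AC:CE = 1/3:2/3]
   → C = (-16/3, 19/3)

B = (-354/65, 782/65)
C = (-16/3, 19/3)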